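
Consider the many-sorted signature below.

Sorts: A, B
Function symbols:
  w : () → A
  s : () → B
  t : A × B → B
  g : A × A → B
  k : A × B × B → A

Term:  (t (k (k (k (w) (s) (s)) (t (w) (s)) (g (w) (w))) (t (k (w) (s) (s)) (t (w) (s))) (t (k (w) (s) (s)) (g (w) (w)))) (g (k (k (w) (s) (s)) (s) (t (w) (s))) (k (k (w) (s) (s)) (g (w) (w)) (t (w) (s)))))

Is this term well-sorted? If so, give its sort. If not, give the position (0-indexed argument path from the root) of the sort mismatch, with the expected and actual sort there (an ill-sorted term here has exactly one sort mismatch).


        (w) : A
        (s) : B
        (s) : B
      (k (w) (s) (s)) : A
        (w) : A
        (s) : B
      (t (w) (s)) : B
        (w) : A
        (w) : A
      (g (w) (w)) : B
    (k (k (w) (s) (s)) (t (w) (s)) (g (w) (w))) : A
        (w) : A
        (s) : B
        (s) : B
      (k (w) (s) (s)) : A
        (w) : A
        (s) : B
      (t (w) (s)) : B
    (t (k (w) (s) (s)) (t (w) (s))) : B
        (w) : A
        (s) : B
        (s) : B
      (k (w) (s) (s)) : A
        (w) : A
        (w) : A
      (g (w) (w)) : B
    (t (k (w) (s) (s)) (g (w) (w))) : B
  (k (k (k (w) (s) (s)) (t (w) (s)) (g (w) (w))) (t (k (w) (s) (s)) (t (w) (s))) (t (k (w) (s) (s)) (g (w) (w)))) : A
        (w) : A
        (s) : B
        (s) : B
      (k (w) (s) (s)) : A
      (s) : B
        (w) : A
        (s) : B
      (t (w) (s)) : B
    (k (k (w) (s) (s)) (s) (t (w) (s))) : A
        (w) : A
        (s) : B
        (s) : B
      (k (w) (s) (s)) : A
        (w) : A
        (w) : A
      (g (w) (w)) : B
        (w) : A
        (s) : B
      (t (w) (s)) : B
    (k (k (w) (s) (s)) (g (w) (w)) (t (w) (s))) : A
  (g (k (k (w) (s) (s)) (s) (t (w) (s))) (k (k (w) (s) (s)) (g (w) (w)) (t (w) (s)))) : B
(t (k (k (k (w) (s) (s)) (t (w) (s)) (g (w) (w))) (t (k (w) (s) (s)) (t (w) (s))) (t (k (w) (s) (s)) (g (w) (w)))) (g (k (k (w) (s) (s)) (s) (t (w) (s))) (k (k (w) (s) (s)) (g (w) (w)) (t (w) (s))))) : B

well-sorted; sort = B


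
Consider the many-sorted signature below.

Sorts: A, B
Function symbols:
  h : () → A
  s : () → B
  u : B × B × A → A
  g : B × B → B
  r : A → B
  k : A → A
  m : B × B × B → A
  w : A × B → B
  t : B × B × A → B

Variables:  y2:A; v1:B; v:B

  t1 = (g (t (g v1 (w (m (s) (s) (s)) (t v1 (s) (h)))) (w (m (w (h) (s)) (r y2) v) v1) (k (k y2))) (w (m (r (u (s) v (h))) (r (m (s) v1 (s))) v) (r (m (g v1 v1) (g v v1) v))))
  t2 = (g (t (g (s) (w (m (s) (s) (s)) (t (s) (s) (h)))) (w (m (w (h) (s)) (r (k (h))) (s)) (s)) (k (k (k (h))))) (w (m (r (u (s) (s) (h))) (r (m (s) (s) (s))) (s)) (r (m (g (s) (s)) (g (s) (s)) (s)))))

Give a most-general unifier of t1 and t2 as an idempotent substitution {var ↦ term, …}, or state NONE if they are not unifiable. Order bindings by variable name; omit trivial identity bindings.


{v ↦ (s), v1 ↦ (s), y2 ↦ (k (h))}


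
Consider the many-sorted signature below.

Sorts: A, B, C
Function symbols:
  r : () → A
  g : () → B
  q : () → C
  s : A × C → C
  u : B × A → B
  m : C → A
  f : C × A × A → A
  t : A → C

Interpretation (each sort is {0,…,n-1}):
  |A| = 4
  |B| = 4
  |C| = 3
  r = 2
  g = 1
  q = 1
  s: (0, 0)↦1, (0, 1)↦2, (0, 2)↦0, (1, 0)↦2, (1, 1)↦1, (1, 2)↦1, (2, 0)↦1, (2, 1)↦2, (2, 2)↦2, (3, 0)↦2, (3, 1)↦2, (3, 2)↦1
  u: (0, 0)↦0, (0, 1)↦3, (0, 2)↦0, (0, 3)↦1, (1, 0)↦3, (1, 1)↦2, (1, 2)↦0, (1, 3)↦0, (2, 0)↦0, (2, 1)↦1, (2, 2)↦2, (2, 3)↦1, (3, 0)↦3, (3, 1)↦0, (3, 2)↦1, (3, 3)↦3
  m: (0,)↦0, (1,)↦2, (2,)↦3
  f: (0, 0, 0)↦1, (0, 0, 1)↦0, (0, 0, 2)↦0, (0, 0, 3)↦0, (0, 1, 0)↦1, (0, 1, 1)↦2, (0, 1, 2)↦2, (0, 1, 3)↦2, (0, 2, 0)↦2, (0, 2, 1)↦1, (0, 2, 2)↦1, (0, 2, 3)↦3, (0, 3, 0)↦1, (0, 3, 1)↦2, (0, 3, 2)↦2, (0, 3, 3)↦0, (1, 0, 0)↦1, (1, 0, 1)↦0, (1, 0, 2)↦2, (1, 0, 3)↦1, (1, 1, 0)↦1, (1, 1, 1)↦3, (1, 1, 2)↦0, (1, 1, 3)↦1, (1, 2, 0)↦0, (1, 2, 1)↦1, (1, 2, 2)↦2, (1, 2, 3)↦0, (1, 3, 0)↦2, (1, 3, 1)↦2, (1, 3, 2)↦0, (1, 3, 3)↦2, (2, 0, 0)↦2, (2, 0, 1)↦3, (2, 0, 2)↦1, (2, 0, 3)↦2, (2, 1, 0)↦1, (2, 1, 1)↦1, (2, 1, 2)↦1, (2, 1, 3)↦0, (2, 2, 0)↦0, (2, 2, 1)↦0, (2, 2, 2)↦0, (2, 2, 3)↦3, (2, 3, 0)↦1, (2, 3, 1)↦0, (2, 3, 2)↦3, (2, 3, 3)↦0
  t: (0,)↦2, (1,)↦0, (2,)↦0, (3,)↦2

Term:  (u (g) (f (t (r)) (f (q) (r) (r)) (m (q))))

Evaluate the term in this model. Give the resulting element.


  g = 1
  r = 2
  (t (r)) = t(2,) = 0
  q = 1
  r = 2
  r = 2
  (f (q) (r) (r)) = f(1, 2, 2) = 2
  q = 1
  (m (q)) = m(1,) = 2
  (f (t (r)) (f (q) (r) (r)) (m (q))) = f(0, 2, 2) = 1
  (u (g) (f (t (r)) (f (q) (r) (r)) (m (q)))) = u(1, 1) = 2

value = 2


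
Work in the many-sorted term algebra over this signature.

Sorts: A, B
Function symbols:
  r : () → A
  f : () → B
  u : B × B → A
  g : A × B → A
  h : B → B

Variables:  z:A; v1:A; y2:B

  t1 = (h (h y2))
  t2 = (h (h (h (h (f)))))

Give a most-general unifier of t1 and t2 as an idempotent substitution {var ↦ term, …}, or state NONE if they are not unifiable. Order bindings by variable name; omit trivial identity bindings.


{y2 ↦ (h (h (f)))}


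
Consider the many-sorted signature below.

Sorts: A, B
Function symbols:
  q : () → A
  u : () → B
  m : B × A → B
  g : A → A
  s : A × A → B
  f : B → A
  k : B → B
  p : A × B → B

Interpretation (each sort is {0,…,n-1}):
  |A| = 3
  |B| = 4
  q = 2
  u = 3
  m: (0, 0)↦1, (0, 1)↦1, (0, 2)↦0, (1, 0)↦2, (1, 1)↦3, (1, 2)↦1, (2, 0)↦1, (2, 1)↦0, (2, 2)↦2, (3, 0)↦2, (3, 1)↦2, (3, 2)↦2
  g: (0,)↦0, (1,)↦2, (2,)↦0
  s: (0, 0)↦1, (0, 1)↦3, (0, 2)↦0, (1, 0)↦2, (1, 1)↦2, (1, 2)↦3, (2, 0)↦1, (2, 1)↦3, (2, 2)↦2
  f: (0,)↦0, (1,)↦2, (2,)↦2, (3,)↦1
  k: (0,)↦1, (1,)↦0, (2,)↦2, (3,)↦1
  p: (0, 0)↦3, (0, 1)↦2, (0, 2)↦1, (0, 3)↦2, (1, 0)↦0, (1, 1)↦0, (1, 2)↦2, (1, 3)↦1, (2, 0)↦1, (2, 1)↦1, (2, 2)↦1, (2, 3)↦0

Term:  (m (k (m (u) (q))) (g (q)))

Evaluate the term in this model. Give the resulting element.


value = 1

  u = 3
  q = 2
  (m (u) (q)) = m(3, 2) = 2
  (k (m (u) (q))) = k(2,) = 2
  q = 2
  (g (q)) = g(2,) = 0
  (m (k (m (u) (q))) (g (q))) = m(2, 0) = 1


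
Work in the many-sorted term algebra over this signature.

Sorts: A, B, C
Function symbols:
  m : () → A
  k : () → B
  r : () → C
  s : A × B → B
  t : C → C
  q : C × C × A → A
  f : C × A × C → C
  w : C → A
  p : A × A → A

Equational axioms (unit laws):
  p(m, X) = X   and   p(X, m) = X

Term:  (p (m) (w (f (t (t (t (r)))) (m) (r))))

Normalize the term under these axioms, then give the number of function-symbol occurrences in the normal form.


1. (p (m) (w (f (t (t (t (r)))) (m) (r))))  →  (w (f (t (t (t (r)))) (m) (r)))
normal form: (w (f (t (t (t (r)))) (m) (r)))

size = 8


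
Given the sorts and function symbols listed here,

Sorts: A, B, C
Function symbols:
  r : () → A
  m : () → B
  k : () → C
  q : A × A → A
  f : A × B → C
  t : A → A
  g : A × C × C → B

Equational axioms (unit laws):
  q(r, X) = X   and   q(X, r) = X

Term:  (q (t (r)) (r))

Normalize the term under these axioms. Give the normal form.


normal form = (t (r))

1. (q (t (r)) (r))  →  (t (r))


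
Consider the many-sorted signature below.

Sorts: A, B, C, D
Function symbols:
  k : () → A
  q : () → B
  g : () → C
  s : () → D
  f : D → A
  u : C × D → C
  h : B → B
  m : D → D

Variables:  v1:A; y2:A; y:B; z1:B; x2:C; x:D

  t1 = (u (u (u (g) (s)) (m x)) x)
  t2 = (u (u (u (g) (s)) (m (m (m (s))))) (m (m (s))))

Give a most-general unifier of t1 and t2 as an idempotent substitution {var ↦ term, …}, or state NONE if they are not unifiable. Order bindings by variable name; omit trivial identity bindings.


{x ↦ (m (m (s)))}


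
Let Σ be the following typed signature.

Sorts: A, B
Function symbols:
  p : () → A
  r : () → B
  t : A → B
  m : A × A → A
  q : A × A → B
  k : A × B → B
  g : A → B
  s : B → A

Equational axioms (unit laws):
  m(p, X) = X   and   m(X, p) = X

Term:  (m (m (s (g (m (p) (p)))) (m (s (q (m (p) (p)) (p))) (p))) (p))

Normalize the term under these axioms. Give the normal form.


normal form = (m (s (g (p))) (s (q (p) (p))))

1. (m (m (s (g (m (p) (p)))) (m (s (q (m (p) (p)) (p))) (p))) (p))  →  (m (s (g (m (p) (p)))) (m (s (q (m (p) (p)) (p))) (p)))
2. (m (s (g (m (p) (p)))) (m (s (q (m (p) (p)) (p))) (p)))  →  (m (s (g (p))) (m (s (q (m (p) (p)) (p))) (p)))
3. (m (s (g (p))) (m (s (q (m (p) (p)) (p))) (p)))  →  (m (s (g (p))) (s (q (m (p) (p)) (p))))
4. (m (s (g (p))) (s (q (m (p) (p)) (p))))  →  (m (s (g (p))) (s (q (p) (p))))


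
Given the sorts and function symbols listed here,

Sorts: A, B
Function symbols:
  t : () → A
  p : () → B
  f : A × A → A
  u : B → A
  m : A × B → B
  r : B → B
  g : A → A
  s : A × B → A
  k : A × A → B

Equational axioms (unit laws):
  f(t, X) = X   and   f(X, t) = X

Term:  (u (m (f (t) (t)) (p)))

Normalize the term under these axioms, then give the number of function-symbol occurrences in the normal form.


1. (u (m (f (t) (t)) (p)))  →  (u (m (t) (p)))
normal form: (u (m (t) (p)))

size = 4


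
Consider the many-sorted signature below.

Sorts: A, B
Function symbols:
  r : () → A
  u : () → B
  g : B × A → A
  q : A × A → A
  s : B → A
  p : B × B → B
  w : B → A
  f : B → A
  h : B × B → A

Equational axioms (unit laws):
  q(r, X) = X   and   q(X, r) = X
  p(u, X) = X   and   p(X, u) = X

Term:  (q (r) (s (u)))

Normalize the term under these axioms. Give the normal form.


1. (q (r) (s (u)))  →  (s (u))

normal form = (s (u))


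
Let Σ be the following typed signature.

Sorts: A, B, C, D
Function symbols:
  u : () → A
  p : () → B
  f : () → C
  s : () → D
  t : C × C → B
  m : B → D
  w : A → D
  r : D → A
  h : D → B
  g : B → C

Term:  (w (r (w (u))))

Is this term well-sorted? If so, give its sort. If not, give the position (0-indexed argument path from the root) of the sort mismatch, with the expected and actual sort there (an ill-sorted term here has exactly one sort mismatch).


      (u) : A
    (w (u)) : D
  (r (w (u))) : A
(w (r (w (u)))) : D

well-sorted; sort = D


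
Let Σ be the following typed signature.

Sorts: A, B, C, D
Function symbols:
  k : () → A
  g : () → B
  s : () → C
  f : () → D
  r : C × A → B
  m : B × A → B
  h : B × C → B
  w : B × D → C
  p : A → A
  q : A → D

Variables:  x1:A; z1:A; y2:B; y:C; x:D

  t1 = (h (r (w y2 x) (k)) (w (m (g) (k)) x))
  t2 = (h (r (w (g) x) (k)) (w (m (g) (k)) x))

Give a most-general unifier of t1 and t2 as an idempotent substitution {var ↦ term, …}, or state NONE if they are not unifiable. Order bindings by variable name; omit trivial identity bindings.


{y2 ↦ (g)}


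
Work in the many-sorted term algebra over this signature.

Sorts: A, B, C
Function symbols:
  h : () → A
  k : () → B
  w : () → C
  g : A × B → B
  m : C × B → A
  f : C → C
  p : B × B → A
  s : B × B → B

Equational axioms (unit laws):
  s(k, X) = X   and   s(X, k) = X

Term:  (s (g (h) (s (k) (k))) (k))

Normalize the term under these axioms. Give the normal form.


normal form = (g (h) (k))

1. (s (g (h) (s (k) (k))) (k))  →  (g (h) (s (k) (k)))
2. (g (h) (s (k) (k)))  →  (g (h) (k))


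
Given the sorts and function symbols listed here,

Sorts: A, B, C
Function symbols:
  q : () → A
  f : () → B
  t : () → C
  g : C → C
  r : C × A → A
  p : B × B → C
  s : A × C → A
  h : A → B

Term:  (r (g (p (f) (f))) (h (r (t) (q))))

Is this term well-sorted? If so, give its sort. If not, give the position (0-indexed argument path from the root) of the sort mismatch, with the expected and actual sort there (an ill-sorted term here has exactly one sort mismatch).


      (f) : B
      (f) : B
    (p (f) (f)) : C
  (g (p (f) (f))) : C
      (t) : C
      (q) : A
    (r (t) (q)) : A
  (h (r (t) (q))) : B
(r (g (p (f) (f))) (h (r (t) (q)))) : ✗ arg 1 at [1] has sort B, expected A

ill-sorted at position [1]: expected A, got B


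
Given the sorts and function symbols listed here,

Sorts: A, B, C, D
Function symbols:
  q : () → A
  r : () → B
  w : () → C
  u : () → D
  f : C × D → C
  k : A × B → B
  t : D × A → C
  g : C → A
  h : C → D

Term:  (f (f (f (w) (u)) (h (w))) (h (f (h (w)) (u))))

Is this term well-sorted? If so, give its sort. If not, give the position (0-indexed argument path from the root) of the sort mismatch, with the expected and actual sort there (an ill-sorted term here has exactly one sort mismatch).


      (w) : C
      (u) : D
    (f (w) (u)) : C
      (w) : C
    (h (w)) : D
  (f (f (w) (u)) (h (w))) : C
        (w) : C
      (h (w)) : D
      (u) : D
    (f (h (w)) (u)) : ✗ arg 0 at [1, 0, 0] has sort D, expected C

ill-sorted at position [1, 0, 0]: expected C, got D


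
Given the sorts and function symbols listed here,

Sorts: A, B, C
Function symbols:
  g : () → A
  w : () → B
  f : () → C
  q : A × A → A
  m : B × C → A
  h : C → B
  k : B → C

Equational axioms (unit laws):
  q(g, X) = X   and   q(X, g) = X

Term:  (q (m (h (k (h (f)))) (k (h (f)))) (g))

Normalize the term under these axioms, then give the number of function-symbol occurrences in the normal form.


1. (q (m (h (k (h (f)))) (k (h (f)))) (g))  →  (m (h (k (h (f)))) (k (h (f))))
normal form: (m (h (k (h (f)))) (k (h (f))))

size = 8


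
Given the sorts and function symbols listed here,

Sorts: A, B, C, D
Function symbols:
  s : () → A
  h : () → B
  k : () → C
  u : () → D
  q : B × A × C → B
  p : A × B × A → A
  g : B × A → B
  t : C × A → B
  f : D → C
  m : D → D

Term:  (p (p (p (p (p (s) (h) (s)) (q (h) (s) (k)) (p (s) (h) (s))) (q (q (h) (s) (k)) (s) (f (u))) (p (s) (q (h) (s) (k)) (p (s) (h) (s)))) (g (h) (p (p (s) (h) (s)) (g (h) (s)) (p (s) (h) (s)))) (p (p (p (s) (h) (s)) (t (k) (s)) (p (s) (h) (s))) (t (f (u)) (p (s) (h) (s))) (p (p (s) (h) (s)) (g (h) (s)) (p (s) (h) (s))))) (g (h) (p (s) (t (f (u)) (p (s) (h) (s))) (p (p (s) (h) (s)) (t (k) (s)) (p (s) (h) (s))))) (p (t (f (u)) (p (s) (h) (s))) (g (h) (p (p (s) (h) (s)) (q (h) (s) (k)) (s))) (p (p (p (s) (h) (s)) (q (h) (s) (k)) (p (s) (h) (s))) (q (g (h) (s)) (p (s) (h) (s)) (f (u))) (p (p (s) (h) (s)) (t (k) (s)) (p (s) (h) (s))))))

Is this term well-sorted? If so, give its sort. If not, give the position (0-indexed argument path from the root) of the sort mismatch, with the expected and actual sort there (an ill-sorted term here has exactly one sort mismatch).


ill-sorted at position [2, 0]: expected A, got B

          (s) : A
          (h) : B
          (s) : A
        (p (s) (h) (s)) : A
          (h) : B
          (s) : A
          (k) : C
        (q (h) (s) (k)) : B
          (s) : A
          (h) : B
          (s) : A
        (p (s) (h) (s)) : A
      (p (p (s) (h) (s)) (q (h) (s) (k)) (p (s) (h) (s))) : A
          (h) : B
          (s) : A
          (k) : C
        (q (h) (s) (k)) : B
        (s) : A
          (u) : D
        (f (u)) : C
      (q (q (h) (s) (k)) (s) (f (u))) : B
        (s) : A
          (h) : B
          (s) : A
          (k) : C
        (q (h) (s) (k)) : B
          (s) : A
          (h) : B
          (s) : A
        (p (s) (h) (s)) : A
      (p (s) (q (h) (s) (k)) (p (s) (h) (s))) : A
    (p (p (p (s) (h) (s)) (q (h) (s) (k)) (p (s) (h) (s))) (q (q (h) (s) (k)) (s) (f (u))) (p (s) (q (h) (s) (k)) (p (s) (h) (s)))) : A
      (h) : B
          (s) : A
          (h) : B
          (s) : A
        (p (s) (h) (s)) : A
          (h) : B
          (s) : A
        (g (h) (s)) : B
          (s) : A
          (h) : B
          (s) : A
        (p (s) (h) (s)) : A
      (p (p (s) (h) (s)) (g (h) (s)) (p (s) (h) (s))) : A
    (g (h) (p (p (s) (h) (s)) (g (h) (s)) (p (s) (h) (s)))) : B
          (s) : A
          (h) : B
          (s) : A
        (p (s) (h) (s)) : A
          (k) : C
          (s) : A
        (t (k) (s)) : B
          (s) : A
          (h) : B
          (s) : A
        (p (s) (h) (s)) : A
      (p (p (s) (h) (s)) (t (k) (s)) (p (s) (h) (s))) : A
          (u) : D
        (f (u)) : C
          (s) : A
          (h) : B
          (s) : A
        (p (s) (h) (s)) : A
      (t (f (u)) (p (s) (h) (s))) : B
          (s) : A
          (h) : B
          (s) : A
        (p (s) (h) (s)) : A
          (h) : B
          (s) : A
        (g (h) (s)) : B
          (s) : A
          (h) : B
          (s) : A
        (p (s) (h) (s)) : A
      (p (p (s) (h) (s)) (g (h) (s)) (p (s) (h) (s))) : A
    (p (p (p (s) (h) (s)) (t (k) (s)) (p (s) (h) (s))) (t (f (u)) (p (s) (h) (s))) (p (p (s) (h) (s)) (g (h) (s)) (p (s) (h) (s)))) : A
  (p (p (p (p (s) (h) (s)) (q (h) (s) (k)) (p (s) (h) (s))) (q (q (h) (s) (k)) (s) (f (u))) (p (s) (q (h) (s) (k)) (p (s) (h) (s)))) (g (h) (p (p (s) (h) (s)) (g (h) (s)) (p (s) (h) (s)))) (p (p (p (s) (h) (s)) (t (k) (s)) (p (s) (h) (s))) (t (f (u)) (p (s) (h) (s))) (p (p (s) (h) (s)) (g (h) (s)) (p (s) (h) (s))))) : A
    (h) : B
      (s) : A
          (u) : D
        (f (u)) : C
          (s) : A
          (h) : B
          (s) : A
        (p (s) (h) (s)) : A
      (t (f (u)) (p (s) (h) (s))) : B
          (s) : A
          (h) : B
          (s) : A
        (p (s) (h) (s)) : A
          (k) : C
          (s) : A
        (t (k) (s)) : B
          (s) : A
          (h) : B
          (s) : A
        (p (s) (h) (s)) : A
      (p (p (s) (h) (s)) (t (k) (s)) (p (s) (h) (s))) : A
    (p (s) (t (f (u)) (p (s) (h) (s))) (p (p (s) (h) (s)) (t (k) (s)) (p (s) (h) (s)))) : A
  (g (h) (p (s) (t (f (u)) (p (s) (h) (s))) (p (p (s) (h) (s)) (t (k) (s)) (p (s) (h) (s))))) : B
        (u) : D
      (f (u)) : C
        (s) : A
        (h) : B
        (s) : A
      (p (s) (h) (s)) : A
    (t (f (u)) (p (s) (h) (s))) : B
      (h) : B
          (s) : A
          (h) : B
          (s) : A
        (p (s) (h) (s)) : A
          (h) : B
          (s) : A
          (k) : C
        (q (h) (s) (k)) : B
        (s) : A
      (p (p (s) (h) (s)) (q (h) (s) (k)) (s)) : A
    (g (h) (p (p (s) (h) (s)) (q (h) (s) (k)) (s))) : B
          (s) : A
          (h) : B
          (s) : A
        (p (s) (h) (s)) : A
          (h) : B
          (s) : A
          (k) : C
        (q (h) (s) (k)) : B
          (s) : A
          (h) : B
          (s) : A
        (p (s) (h) (s)) : A
      (p (p (s) (h) (s)) (q (h) (s) (k)) (p (s) (h) (s))) : A
          (h) : B
          (s) : A
        (g (h) (s)) : B
          (s) : A
          (h) : B
          (s) : A
        (p (s) (h) (s)) : A
          (u) : D
        (f (u)) : C
      (q (g (h) (s)) (p (s) (h) (s)) (f (u))) : B
          (s) : A
          (h) : B
          (s) : A
        (p (s) (h) (s)) : A
          (k) : C
          (s) : A
        (t (k) (s)) : B
          (s) : A
          (h) : B
          (s) : A
        (p (s) (h) (s)) : A
      (p (p (s) (h) (s)) (t (k) (s)) (p (s) (h) (s))) : A
    (p (p (p (s) (h) (s)) (q (h) (s) (k)) (p (s) (h) (s))) (q (g (h) (s)) (p (s) (h) (s)) (f (u))) (p (p (s) (h) (s)) (t (k) (s)) (p (s) (h) (s)))) : A
  (p (t (f (u)) (p (s) (h) (s))) (g (h) (p (p (s) (h) (s)) (q (h) (s) (k)) (s))) (p (p (p (s) (h) (s)) (q (h) (s) (k)) (p (s) (h) (s))) (q (g (h) (s)) (p (s) (h) (s)) (f (u))) (p (p (s) (h) (s)) (t (k) (s)) (p (s) (h) (s))))) : ✗ arg 0 at [2, 0] has sort B, expected A


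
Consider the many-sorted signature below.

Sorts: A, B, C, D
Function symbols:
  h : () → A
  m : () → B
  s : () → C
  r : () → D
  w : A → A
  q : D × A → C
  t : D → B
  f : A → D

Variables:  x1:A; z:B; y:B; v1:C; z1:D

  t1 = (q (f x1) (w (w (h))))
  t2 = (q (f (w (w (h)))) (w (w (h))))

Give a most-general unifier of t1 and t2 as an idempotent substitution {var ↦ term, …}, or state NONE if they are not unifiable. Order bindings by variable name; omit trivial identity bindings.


{x1 ↦ (w (w (h)))}


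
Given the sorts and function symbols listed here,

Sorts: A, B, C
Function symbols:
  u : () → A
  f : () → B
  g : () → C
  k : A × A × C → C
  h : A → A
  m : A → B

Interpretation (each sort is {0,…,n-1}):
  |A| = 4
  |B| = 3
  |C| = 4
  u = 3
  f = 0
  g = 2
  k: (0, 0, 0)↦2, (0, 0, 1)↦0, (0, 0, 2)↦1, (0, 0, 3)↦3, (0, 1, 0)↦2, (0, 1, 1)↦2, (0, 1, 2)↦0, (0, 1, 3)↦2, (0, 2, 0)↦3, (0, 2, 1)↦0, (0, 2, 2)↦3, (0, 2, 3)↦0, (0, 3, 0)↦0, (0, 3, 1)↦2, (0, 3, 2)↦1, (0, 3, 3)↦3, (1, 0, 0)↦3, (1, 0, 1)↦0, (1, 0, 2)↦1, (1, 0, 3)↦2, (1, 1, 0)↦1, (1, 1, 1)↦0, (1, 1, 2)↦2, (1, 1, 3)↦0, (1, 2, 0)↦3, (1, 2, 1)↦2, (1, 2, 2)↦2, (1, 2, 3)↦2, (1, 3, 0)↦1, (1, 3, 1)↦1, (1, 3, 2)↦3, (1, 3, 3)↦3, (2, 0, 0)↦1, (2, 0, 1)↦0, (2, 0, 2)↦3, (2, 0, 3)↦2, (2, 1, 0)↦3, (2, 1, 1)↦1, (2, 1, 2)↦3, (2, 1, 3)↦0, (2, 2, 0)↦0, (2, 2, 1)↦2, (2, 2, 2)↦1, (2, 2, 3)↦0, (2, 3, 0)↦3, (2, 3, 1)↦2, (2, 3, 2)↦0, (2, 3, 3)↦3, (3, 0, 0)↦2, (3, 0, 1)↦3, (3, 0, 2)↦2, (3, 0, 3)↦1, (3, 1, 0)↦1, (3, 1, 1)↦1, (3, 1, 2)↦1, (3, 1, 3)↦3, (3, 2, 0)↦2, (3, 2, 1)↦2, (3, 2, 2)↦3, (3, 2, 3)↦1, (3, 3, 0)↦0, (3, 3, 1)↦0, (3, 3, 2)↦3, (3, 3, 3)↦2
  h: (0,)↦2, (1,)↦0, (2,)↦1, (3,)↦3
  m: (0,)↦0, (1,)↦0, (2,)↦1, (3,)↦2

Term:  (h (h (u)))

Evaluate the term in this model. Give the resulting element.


  u = 3
  (h (u)) = h(3,) = 3
  (h (h (u))) = h(3,) = 3

value = 3


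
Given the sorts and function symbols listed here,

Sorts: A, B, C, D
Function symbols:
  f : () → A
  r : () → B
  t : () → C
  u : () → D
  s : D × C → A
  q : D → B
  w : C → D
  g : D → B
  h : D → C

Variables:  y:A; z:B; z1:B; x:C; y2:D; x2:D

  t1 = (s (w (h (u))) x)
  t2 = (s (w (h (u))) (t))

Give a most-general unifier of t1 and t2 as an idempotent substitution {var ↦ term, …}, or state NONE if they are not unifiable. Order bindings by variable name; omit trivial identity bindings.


{x ↦ (t)}


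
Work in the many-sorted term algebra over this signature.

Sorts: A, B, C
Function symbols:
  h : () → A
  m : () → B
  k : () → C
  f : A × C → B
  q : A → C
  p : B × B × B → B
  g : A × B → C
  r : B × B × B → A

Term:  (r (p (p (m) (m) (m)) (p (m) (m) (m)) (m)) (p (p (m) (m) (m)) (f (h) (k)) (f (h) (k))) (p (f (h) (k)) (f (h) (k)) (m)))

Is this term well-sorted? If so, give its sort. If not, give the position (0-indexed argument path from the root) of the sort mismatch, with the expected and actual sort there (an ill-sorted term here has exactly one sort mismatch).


      (m) : B
      (m) : B
      (m) : B
    (p (m) (m) (m)) : B
      (m) : B
      (m) : B
      (m) : B
    (p (m) (m) (m)) : B
    (m) : B
  (p (p (m) (m) (m)) (p (m) (m) (m)) (m)) : B
      (m) : B
      (m) : B
      (m) : B
    (p (m) (m) (m)) : B
      (h) : A
      (k) : C
    (f (h) (k)) : B
      (h) : A
      (k) : C
    (f (h) (k)) : B
  (p (p (m) (m) (m)) (f (h) (k)) (f (h) (k))) : B
      (h) : A
      (k) : C
    (f (h) (k)) : B
      (h) : A
      (k) : C
    (f (h) (k)) : B
    (m) : B
  (p (f (h) (k)) (f (h) (k)) (m)) : B
(r (p (p (m) (m) (m)) (p (m) (m) (m)) (m)) (p (p (m) (m) (m)) (f (h) (k)) (f (h) (k))) (p (f (h) (k)) (f (h) (k)) (m))) : A

well-sorted; sort = A


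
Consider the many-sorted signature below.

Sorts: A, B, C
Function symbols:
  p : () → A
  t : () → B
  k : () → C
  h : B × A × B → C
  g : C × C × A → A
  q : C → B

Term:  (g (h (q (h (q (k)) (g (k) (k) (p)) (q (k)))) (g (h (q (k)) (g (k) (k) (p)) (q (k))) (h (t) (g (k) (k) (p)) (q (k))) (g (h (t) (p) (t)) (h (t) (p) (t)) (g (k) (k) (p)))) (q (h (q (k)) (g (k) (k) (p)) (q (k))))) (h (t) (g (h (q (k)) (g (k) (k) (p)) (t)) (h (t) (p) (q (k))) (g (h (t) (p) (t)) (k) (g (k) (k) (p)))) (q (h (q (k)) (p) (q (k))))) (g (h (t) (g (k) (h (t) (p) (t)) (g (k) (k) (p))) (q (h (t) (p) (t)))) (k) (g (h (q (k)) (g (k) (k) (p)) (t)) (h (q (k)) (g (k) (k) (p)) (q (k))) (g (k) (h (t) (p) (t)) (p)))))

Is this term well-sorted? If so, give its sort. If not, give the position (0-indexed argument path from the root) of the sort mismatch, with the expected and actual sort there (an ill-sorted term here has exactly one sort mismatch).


well-sorted; sort = A

          (k) : C
        (q (k)) : B
          (k) : C
          (k) : C
          (p) : A
        (g (k) (k) (p)) : A
          (k) : C
        (q (k)) : B
      (h (q (k)) (g (k) (k) (p)) (q (k))) : C
    (q (h (q (k)) (g (k) (k) (p)) (q (k)))) : B
          (k) : C
        (q (k)) : B
          (k) : C
          (k) : C
          (p) : A
        (g (k) (k) (p)) : A
          (k) : C
        (q (k)) : B
      (h (q (k)) (g (k) (k) (p)) (q (k))) : C
        (t) : B
          (k) : C
          (k) : C
          (p) : A
        (g (k) (k) (p)) : A
          (k) : C
        (q (k)) : B
      (h (t) (g (k) (k) (p)) (q (k))) : C
          (t) : B
          (p) : A
          (t) : B
        (h (t) (p) (t)) : C
          (t) : B
          (p) : A
          (t) : B
        (h (t) (p) (t)) : C
          (k) : C
          (k) : C
          (p) : A
        (g (k) (k) (p)) : A
      (g (h (t) (p) (t)) (h (t) (p) (t)) (g (k) (k) (p))) : A
    (g (h (q (k)) (g (k) (k) (p)) (q (k))) (h (t) (g (k) (k) (p)) (q (k))) (g (h (t) (p) (t)) (h (t) (p) (t)) (g (k) (k) (p)))) : A
          (k) : C
        (q (k)) : B
          (k) : C
          (k) : C
          (p) : A
        (g (k) (k) (p)) : A
          (k) : C
        (q (k)) : B
      (h (q (k)) (g (k) (k) (p)) (q (k))) : C
    (q (h (q (k)) (g (k) (k) (p)) (q (k)))) : B
  (h (q (h (q (k)) (g (k) (k) (p)) (q (k)))) (g (h (q (k)) (g (k) (k) (p)) (q (k))) (h (t) (g (k) (k) (p)) (q (k))) (g (h (t) (p) (t)) (h (t) (p) (t)) (g (k) (k) (p)))) (q (h (q (k)) (g (k) (k) (p)) (q (k))))) : C
    (t) : B
          (k) : C
        (q (k)) : B
          (k) : C
          (k) : C
          (p) : A
        (g (k) (k) (p)) : A
        (t) : B
      (h (q (k)) (g (k) (k) (p)) (t)) : C
        (t) : B
        (p) : A
          (k) : C
        (q (k)) : B
      (h (t) (p) (q (k))) : C
          (t) : B
          (p) : A
          (t) : B
        (h (t) (p) (t)) : C
        (k) : C
          (k) : C
          (k) : C
          (p) : A
        (g (k) (k) (p)) : A
      (g (h (t) (p) (t)) (k) (g (k) (k) (p))) : A
    (g (h (q (k)) (g (k) (k) (p)) (t)) (h (t) (p) (q (k))) (g (h (t) (p) (t)) (k) (g (k) (k) (p)))) : A
          (k) : C
        (q (k)) : B
        (p) : A
          (k) : C
        (q (k)) : B
      (h (q (k)) (p) (q (k))) : C
    (q (h (q (k)) (p) (q (k)))) : B
  (h (t) (g (h (q (k)) (g (k) (k) (p)) (t)) (h (t) (p) (q (k))) (g (h (t) (p) (t)) (k) (g (k) (k) (p)))) (q (h (q (k)) (p) (q (k))))) : C
      (t) : B
        (k) : C
          (t) : B
          (p) : A
          (t) : B
        (h (t) (p) (t)) : C
          (k) : C
          (k) : C
          (p) : A
        (g (k) (k) (p)) : A
      (g (k) (h (t) (p) (t)) (g (k) (k) (p))) : A
          (t) : B
          (p) : A
          (t) : B
        (h (t) (p) (t)) : C
      (q (h (t) (p) (t))) : B
    (h (t) (g (k) (h (t) (p) (t)) (g (k) (k) (p))) (q (h (t) (p) (t)))) : C
    (k) : C
          (k) : C
        (q (k)) : B
          (k) : C
          (k) : C
          (p) : A
        (g (k) (k) (p)) : A
        (t) : B
      (h (q (k)) (g (k) (k) (p)) (t)) : C
          (k) : C
        (q (k)) : B
          (k) : C
          (k) : C
          (p) : A
        (g (k) (k) (p)) : A
          (k) : C
        (q (k)) : B
      (h (q (k)) (g (k) (k) (p)) (q (k))) : C
        (k) : C
          (t) : B
          (p) : A
          (t) : B
        (h (t) (p) (t)) : C
        (p) : A
      (g (k) (h (t) (p) (t)) (p)) : A
    (g (h (q (k)) (g (k) (k) (p)) (t)) (h (q (k)) (g (k) (k) (p)) (q (k))) (g (k) (h (t) (p) (t)) (p))) : A
  (g (h (t) (g (k) (h (t) (p) (t)) (g (k) (k) (p))) (q (h (t) (p) (t)))) (k) (g (h (q (k)) (g (k) (k) (p)) (t)) (h (q (k)) (g (k) (k) (p)) (q (k))) (g (k) (h (t) (p) (t)) (p)))) : A
(g (h (q (h (q (k)) (g (k) (k) (p)) (q (k)))) (g (h (q (k)) (g (k) (k) (p)) (q (k))) (h (t) (g (k) (k) (p)) (q (k))) (g (h (t) (p) (t)) (h (t) (p) (t)) (g (k) (k) (p)))) (q (h (q (k)) (g (k) (k) (p)) (q (k))))) (h (t) (g (h (q (k)) (g (k) (k) (p)) (t)) (h (t) (p) (q (k))) (g (h (t) (p) (t)) (k) (g (k) (k) (p)))) (q (h (q (k)) (p) (q (k))))) (g (h (t) (g (k) (h (t) (p) (t)) (g (k) (k) (p))) (q (h (t) (p) (t)))) (k) (g (h (q (k)) (g (k) (k) (p)) (t)) (h (q (k)) (g (k) (k) (p)) (q (k))) (g (k) (h (t) (p) (t)) (p))))) : A


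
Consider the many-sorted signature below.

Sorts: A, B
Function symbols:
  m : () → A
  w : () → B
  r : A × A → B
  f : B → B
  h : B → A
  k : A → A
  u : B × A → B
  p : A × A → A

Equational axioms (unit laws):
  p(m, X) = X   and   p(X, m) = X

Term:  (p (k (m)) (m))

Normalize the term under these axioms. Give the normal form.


normal form = (k (m))

1. (p (k (m)) (m))  →  (k (m))


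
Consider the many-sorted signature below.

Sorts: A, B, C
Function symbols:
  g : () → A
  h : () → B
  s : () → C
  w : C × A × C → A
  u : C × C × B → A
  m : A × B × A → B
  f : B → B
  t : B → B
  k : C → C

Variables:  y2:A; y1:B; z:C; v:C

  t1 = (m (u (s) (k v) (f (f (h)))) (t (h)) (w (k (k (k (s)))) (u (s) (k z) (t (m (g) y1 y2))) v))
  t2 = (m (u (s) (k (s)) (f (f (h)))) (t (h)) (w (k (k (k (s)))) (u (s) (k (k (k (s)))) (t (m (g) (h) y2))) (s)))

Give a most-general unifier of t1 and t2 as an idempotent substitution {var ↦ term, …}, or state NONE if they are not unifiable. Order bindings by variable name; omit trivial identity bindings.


{v ↦ (s), y1 ↦ (h), z ↦ (k (k (s)))}


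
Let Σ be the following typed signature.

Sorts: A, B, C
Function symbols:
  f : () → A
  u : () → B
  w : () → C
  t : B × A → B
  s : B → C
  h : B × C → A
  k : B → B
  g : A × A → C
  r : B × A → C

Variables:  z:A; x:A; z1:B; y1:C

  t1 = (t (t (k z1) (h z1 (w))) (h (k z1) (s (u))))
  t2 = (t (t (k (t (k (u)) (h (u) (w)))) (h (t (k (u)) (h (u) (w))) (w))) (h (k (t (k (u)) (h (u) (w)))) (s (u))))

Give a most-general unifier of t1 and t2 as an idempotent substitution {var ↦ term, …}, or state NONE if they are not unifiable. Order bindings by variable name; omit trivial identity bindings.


{z1 ↦ (t (k (u)) (h (u) (w)))}


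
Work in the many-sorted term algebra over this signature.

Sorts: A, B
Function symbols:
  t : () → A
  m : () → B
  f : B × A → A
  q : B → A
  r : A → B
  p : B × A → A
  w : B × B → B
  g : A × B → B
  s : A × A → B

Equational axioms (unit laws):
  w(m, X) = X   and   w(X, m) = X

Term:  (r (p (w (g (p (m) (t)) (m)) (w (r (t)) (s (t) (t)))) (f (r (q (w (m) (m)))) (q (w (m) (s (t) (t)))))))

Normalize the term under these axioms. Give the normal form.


1. (r (p (w (g (p (m) (t)) (m)) (w (r (t)) (s (t) (t)))) (f (r (q (w (m) (m)))) (q (w (m) (s (t) (t)))))))  →  (r (p (w (g (p (m) (t)) (m)) (w (r (t)) (s (t) (t)))) (f (r (q (m))) (q (w (m) (s (t) (t)))))))
2. (r (p (w (g (p (m) (t)) (m)) (w (r (t)) (s (t) (t)))) (f (r (q (m))) (q (w (m) (s (t) (t)))))))  →  (r (p (w (g (p (m) (t)) (m)) (w (r (t)) (s (t) (t)))) (f (r (q (m))) (q (s (t) (t))))))

normal form = (r (p (w (g (p (m) (t)) (m)) (w (r (t)) (s (t) (t)))) (f (r (q (m))) (q (s (t) (t))))))


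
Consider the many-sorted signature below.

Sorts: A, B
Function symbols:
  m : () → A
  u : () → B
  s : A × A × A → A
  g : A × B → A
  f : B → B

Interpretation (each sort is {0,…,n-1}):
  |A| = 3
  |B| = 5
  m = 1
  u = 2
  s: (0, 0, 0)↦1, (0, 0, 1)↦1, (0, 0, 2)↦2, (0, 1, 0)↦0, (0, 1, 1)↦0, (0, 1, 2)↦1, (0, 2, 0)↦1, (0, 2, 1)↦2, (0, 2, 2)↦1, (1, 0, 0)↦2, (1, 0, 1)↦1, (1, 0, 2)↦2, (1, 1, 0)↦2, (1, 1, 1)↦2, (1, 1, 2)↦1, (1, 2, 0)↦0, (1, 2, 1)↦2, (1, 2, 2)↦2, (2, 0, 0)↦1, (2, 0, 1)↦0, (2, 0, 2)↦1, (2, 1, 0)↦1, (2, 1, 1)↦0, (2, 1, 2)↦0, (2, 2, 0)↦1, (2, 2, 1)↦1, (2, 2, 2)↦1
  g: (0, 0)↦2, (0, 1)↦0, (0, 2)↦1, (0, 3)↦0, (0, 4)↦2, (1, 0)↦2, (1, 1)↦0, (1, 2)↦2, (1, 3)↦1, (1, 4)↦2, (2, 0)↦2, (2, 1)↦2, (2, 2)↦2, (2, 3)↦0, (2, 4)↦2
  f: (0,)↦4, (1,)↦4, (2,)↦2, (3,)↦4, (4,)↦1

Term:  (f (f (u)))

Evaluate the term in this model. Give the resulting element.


  u = 2
  (f (u)) = f(2,) = 2
  (f (f (u))) = f(2,) = 2

value = 2


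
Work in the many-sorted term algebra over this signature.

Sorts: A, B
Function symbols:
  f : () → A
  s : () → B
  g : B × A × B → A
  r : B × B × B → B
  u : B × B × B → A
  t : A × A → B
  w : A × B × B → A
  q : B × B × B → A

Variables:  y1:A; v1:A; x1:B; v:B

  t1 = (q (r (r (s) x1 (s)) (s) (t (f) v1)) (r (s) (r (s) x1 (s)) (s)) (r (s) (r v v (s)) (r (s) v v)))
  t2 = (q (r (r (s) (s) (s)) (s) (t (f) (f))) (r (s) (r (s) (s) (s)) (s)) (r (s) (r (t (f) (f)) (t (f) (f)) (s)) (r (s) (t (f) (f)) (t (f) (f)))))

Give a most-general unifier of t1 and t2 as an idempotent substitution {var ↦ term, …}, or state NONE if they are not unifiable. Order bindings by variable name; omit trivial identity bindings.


{v ↦ (t (f) (f)), v1 ↦ (f), x1 ↦ (s)}


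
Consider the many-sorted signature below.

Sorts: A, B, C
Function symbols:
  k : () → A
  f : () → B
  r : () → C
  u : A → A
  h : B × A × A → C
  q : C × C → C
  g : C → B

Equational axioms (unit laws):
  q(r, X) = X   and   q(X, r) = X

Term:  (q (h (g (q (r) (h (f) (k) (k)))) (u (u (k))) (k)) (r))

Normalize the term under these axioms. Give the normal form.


1. (q (h (g (q (r) (h (f) (k) (k)))) (u (u (k))) (k)) (r))  →  (h (g (q (r) (h (f) (k) (k)))) (u (u (k))) (k))
2. (h (g (q (r) (h (f) (k) (k)))) (u (u (k))) (k))  →  (h (g (h (f) (k) (k))) (u (u (k))) (k))

normal form = (h (g (h (f) (k) (k))) (u (u (k))) (k))


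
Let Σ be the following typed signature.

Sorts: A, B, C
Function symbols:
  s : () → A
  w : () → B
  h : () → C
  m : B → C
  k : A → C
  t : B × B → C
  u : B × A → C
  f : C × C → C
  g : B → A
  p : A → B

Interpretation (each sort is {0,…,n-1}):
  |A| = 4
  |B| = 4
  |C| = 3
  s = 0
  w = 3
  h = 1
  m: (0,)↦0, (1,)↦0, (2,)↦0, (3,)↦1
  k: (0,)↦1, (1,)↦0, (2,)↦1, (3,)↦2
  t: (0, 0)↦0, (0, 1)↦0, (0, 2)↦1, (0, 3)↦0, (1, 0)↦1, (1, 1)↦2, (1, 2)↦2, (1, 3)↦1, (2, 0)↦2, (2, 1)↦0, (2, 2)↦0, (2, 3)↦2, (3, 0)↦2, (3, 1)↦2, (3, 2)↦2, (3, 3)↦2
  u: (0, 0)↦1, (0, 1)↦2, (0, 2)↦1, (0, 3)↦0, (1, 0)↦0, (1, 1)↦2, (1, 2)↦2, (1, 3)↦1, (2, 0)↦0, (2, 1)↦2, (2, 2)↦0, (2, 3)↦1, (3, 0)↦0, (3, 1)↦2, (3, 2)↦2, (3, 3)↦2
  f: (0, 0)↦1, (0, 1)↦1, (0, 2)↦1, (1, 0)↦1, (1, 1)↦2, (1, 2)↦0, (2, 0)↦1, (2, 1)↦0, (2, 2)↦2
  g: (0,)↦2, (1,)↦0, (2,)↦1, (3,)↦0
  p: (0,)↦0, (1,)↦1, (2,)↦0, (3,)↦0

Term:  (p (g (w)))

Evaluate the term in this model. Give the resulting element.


value = 0

  w = 3
  (g (w)) = g(3,) = 0
  (p (g (w))) = p(0,) = 0


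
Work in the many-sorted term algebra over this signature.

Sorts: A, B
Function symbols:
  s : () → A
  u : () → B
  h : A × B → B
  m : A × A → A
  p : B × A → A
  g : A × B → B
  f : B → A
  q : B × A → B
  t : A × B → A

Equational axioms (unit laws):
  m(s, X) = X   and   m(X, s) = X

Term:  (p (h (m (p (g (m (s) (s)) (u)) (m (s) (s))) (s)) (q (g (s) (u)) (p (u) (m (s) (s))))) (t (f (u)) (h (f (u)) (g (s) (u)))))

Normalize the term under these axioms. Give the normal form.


1. (p (h (m (p (g (m (s) (s)) (u)) (m (s) (s))) (s)) (q (g (s) (u)) (p (u) (m (s) (s))))) (t (f (u)) (h (f (u)) (g (s) (u)))))  →  (p (h (p (g (m (s) (s)) (u)) (m (s) (s))) (q (g (s) (u)) (p (u) (m (s) (s))))) (t (f (u)) (h (f (u)) (g (s) (u)))))
2. (p (h (p (g (m (s) (s)) (u)) (m (s) (s))) (q (g (s) (u)) (p (u) (m (s) (s))))) (t (f (u)) (h (f (u)) (g (s) (u)))))  →  (p (h (p (g (s) (u)) (m (s) (s))) (q (g (s) (u)) (p (u) (m (s) (s))))) (t (f (u)) (h (f (u)) (g (s) (u)))))
3. (p (h (p (g (s) (u)) (m (s) (s))) (q (g (s) (u)) (p (u) (m (s) (s))))) (t (f (u)) (h (f (u)) (g (s) (u)))))  →  (p (h (p (g (s) (u)) (s)) (q (g (s) (u)) (p (u) (m (s) (s))))) (t (f (u)) (h (f (u)) (g (s) (u)))))
4. (p (h (p (g (s) (u)) (s)) (q (g (s) (u)) (p (u) (m (s) (s))))) (t (f (u)) (h (f (u)) (g (s) (u)))))  →  (p (h (p (g (s) (u)) (s)) (q (g (s) (u)) (p (u) (s)))) (t (f (u)) (h (f (u)) (g (s) (u)))))

normal form = (p (h (p (g (s) (u)) (s)) (q (g (s) (u)) (p (u) (s)))) (t (f (u)) (h (f (u)) (g (s) (u)))))


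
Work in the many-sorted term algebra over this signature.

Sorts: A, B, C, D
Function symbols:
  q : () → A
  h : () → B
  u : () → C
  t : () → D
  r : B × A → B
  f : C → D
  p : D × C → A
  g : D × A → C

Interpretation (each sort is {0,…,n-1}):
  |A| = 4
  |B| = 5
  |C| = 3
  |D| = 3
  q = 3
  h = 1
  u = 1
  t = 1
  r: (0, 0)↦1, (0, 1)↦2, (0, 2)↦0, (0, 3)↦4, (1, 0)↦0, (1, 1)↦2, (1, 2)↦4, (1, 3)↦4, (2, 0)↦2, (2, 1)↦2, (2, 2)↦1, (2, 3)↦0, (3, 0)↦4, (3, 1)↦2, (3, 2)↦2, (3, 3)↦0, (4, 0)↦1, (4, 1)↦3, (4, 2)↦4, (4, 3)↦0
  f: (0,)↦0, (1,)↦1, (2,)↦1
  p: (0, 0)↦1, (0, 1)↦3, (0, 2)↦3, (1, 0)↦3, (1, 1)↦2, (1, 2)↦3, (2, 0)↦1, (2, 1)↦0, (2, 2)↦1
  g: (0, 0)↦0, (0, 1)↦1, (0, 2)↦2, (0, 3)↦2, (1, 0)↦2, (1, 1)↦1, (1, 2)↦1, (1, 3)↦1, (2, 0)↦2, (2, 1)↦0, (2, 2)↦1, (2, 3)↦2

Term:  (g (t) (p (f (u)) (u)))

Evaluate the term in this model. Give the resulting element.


value = 1

  t = 1
  u = 1
  (f (u)) = f(1,) = 1
  u = 1
  (p (f (u)) (u)) = p(1, 1) = 2
  (g (t) (p (f (u)) (u))) = g(1, 2) = 1


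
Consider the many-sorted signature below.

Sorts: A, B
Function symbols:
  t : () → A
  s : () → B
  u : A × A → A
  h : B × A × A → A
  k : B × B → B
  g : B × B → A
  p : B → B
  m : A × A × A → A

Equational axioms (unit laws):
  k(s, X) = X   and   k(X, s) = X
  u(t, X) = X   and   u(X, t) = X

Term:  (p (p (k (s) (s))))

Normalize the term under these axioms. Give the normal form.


normal form = (p (p (s)))

1. (p (p (k (s) (s))))  →  (p (p (s)))


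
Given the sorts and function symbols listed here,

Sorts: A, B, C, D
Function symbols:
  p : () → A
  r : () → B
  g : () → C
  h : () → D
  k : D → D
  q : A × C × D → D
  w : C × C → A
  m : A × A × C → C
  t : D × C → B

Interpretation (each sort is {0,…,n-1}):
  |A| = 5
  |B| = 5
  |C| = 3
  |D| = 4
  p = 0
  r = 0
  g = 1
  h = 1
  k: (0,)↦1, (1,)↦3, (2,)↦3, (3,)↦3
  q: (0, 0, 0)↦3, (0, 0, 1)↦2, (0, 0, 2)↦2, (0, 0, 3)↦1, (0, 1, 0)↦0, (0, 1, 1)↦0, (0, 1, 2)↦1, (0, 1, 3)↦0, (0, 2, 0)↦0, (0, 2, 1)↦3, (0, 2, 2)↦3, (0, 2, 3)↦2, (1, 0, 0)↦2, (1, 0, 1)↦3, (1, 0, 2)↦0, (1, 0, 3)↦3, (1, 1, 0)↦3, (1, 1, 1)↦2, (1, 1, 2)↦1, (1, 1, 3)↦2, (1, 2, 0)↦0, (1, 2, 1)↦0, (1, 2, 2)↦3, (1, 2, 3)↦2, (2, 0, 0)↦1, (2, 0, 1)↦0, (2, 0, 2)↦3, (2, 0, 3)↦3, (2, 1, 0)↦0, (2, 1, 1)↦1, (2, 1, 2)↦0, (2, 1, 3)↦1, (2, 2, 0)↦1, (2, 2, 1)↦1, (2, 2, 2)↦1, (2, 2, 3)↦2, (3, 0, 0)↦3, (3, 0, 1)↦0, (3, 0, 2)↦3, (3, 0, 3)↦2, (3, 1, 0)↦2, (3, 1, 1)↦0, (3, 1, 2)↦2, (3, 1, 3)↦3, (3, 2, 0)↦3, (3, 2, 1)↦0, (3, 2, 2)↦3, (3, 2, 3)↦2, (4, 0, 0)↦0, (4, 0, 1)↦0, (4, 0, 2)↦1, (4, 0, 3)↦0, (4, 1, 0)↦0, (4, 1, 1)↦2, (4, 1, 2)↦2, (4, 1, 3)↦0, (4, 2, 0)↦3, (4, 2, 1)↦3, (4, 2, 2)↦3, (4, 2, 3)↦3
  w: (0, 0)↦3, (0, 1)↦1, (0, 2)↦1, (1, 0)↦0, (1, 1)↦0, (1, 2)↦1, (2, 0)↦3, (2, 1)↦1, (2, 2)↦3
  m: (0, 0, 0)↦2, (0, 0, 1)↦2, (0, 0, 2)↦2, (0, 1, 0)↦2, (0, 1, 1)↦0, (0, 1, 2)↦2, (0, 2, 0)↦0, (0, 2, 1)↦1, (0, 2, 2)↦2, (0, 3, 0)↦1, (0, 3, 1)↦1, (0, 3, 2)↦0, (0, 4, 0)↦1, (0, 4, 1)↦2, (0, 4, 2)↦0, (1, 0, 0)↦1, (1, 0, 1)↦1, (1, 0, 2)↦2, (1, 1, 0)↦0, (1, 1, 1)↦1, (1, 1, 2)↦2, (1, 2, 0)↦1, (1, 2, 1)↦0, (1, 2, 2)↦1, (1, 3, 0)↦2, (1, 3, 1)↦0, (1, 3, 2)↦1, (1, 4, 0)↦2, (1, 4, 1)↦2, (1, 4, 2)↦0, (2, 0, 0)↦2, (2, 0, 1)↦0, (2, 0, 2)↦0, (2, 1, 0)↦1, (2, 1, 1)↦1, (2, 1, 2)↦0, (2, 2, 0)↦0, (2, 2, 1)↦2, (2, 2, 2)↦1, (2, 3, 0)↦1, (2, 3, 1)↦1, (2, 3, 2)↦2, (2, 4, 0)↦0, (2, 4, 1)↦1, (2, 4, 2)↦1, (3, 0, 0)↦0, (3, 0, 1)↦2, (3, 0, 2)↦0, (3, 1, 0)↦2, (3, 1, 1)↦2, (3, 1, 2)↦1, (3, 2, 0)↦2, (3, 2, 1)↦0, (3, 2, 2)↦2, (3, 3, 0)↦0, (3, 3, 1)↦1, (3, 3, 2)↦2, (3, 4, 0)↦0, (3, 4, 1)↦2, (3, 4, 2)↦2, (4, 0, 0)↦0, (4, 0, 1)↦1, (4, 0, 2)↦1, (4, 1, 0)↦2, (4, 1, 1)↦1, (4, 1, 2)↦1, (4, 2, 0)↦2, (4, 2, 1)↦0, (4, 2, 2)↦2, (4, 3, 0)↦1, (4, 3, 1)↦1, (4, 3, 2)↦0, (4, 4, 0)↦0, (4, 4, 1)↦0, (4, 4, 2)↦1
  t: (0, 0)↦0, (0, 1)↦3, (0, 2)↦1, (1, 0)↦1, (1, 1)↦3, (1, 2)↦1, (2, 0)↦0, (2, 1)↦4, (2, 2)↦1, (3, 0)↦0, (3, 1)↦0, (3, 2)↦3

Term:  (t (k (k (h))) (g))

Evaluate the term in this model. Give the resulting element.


value = 0

  h = 1
  (k (h)) = k(1,) = 3
  (k (k (h))) = k(3,) = 3
  g = 1
  (t (k (k (h))) (g)) = t(3, 1) = 0
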